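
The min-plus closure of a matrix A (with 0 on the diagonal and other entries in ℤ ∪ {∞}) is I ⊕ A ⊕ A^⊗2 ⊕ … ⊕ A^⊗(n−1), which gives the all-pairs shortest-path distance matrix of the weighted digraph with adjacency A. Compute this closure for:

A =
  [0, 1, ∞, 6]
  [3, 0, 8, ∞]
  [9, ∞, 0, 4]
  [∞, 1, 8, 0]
Closure =
  [0, 1, 9, 6]
  [3, 0, 8, 9]
  [8, 5, 0, 4]
  [4, 1, 8, 0]

This is the Floyd-Warshall all-pairs shortest-path computation. For each intermediate vertex k = 0, 1, …, 3, update dist[i][j] ← min(dist[i][j], dist[i][k] + dist[k][j]). The final matrix gives, for each (i, j), the minimum total weight of any directed path from i to j (possibly empty when i = j).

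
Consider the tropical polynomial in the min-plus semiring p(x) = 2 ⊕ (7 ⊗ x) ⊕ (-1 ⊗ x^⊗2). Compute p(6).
p(6) = 2

A tropical monomial a ⊗ x^⊗i evaluates to a + i · x. Evaluating each term at x = 6:
  Term 0 contributes 2 + 0 · 6 = 2
  Term 1 contributes 7 + 1 · 6 = 13
  Term 2 contributes -1 + 2 · 6 = 11
p(6) = ⊕ of these = min[2, 13, 11] = 2.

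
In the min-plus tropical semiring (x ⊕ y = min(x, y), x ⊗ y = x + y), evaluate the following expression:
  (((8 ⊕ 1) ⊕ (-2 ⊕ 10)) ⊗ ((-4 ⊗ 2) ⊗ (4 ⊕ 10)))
(((8 ⊕ 1) ⊕ (-2 ⊕ 10)) ⊗ ((-4 ⊗ 2) ⊗ (4 ⊕ 10))) = 0

Expand innermost to outermost. Recall ⊕ takes the minimum of its arguments and ⊗ takes their sum. Working out the expression (((8 ⊕ 1) ⊕ (-2 ⊕ 10)) ⊗ ((-4 ⊗ 2) ⊗ (4 ⊕ 10))) gives 0.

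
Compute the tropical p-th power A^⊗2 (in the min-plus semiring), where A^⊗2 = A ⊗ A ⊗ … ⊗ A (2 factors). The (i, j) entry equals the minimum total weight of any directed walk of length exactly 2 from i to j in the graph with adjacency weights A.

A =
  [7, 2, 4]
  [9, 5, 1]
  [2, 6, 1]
A^⊗2 =
  [6, 7, 3]
  [3, 7, 2]
  [3, 4, 2]

Each entry (A^⊗2)_ij equals the minimum over all length-2 walks i = v_0 → v_1 → … → v_2 = j of Σ_t A[v_t][v_{t+1}]. For example, for (i, j) = (0, 2) we minimise over 3 possible intermediate vertex sequences; the minimum is 3, attained along the walk 0 → 1 → 2.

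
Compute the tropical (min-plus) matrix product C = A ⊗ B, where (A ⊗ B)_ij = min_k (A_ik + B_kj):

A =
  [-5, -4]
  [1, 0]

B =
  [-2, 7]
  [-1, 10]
A ⊗ B =
  [-7, 2]
  [-1, 8]

Apply the min-plus product entry-by-entry:
  C[0][0] = min over k of (A[0][0] + B[0][0] = -5 + -2 = -7, A[0][1] + B[1][0] = -4 + -1 = -5) = -7 (attained at k = 0)
  C[0][1] = min over k of (A[0][0] + B[0][1] = -5 + 7 = 2, A[0][1] + B[1][1] = -4 + 10 = 6) = 2 (attained at k = 0)
  C[1][0] = min over k of (A[1][0] + B[0][0] = 1 + -2 = -1, A[1][1] + B[1][0] = 0 + -1 = -1) = -1 (attained at k = 0)
  C[1][1] = min over k of (A[1][0] + B[0][1] = 1 + 7 = 8, A[1][1] + B[1][1] = 0 + 10 = 10) = 8 (attained at k = 0)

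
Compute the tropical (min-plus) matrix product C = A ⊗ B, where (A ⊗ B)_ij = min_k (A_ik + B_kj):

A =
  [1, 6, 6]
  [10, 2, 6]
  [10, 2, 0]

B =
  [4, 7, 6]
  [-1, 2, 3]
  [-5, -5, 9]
A ⊗ B =
  [1, 1, 7]
  [1, 1, 5]
  [-5, -5, 5]

Apply the min-plus product entry-by-entry:
  C[0][0] = min over k of (A[0][0] + B[0][0] = 1 + 4 = 5, A[0][1] + B[1][0] = 6 + -1 = 5, A[0][2] + B[2][0] = 6 + -5 = 1) = 1 (attained at k = 2)
  C[0][1] = min over k of (A[0][0] + B[0][1] = 1 + 7 = 8, A[0][1] + B[1][1] = 6 + 2 = 8, A[0][2] + B[2][1] = 6 + -5 = 1) = 1 (attained at k = 2)
  C[0][2] = min over k of (A[0][0] + B[0][2] = 1 + 6 = 7, A[0][1] + B[1][2] = 6 + 3 = 9, A[0][2] + B[2][2] = 6 + 9 = 15) = 7 (attained at k = 0)
  C[1][0] = min over k of (A[1][0] + B[0][0] = 10 + 4 = 14, A[1][1] + B[1][0] = 2 + -1 = 1, A[1][2] + B[2][0] = 6 + -5 = 1) = 1 (attained at k = 1)
  C[1][1] = min over k of (A[1][0] + B[0][1] = 10 + 7 = 17, A[1][1] + B[1][1] = 2 + 2 = 4, A[1][2] + B[2][1] = 6 + -5 = 1) = 1 (attained at k = 2)
  C[1][2] = min over k of (A[1][0] + B[0][2] = 10 + 6 = 16, A[1][1] + B[1][2] = 2 + 3 = 5, A[1][2] + B[2][2] = 6 + 9 = 15) = 5 (attained at k = 1)
  C[2][0] = min over k of (A[2][0] + B[0][0] = 10 + 4 = 14, A[2][1] + B[1][0] = 2 + -1 = 1, A[2][2] + B[2][0] = 0 + -5 = -5) = -5 (attained at k = 2)
  C[2][1] = min over k of (A[2][0] + B[0][1] = 10 + 7 = 17, A[2][1] + B[1][1] = 2 + 2 = 4, A[2][2] + B[2][1] = 0 + -5 = -5) = -5 (attained at k = 2)
  C[2][2] = min over k of (A[2][0] + B[0][2] = 10 + 6 = 16, A[2][1] + B[1][2] = 2 + 3 = 5, A[2][2] + B[2][2] = 0 + 9 = 9) = 5 (attained at k = 1)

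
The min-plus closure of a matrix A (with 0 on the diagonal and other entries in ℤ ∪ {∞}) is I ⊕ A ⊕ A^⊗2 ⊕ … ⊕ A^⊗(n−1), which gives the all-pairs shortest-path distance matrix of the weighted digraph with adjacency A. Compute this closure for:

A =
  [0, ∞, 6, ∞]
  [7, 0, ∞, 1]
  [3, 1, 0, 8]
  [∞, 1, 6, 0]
Closure =
  [0, 7, 6, 8]
  [7, 0, 7, 1]
  [3, 1, 0, 2]
  [8, 1, 6, 0]

This is the Floyd-Warshall all-pairs shortest-path computation. For each intermediate vertex k = 0, 1, …, 3, update dist[i][j] ← min(dist[i][j], dist[i][k] + dist[k][j]). The final matrix gives, for each (i, j), the minimum total weight of any directed path from i to j (possibly empty when i = j).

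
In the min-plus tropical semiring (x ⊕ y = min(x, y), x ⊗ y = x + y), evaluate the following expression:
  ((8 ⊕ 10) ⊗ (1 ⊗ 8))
((8 ⊕ 10) ⊗ (1 ⊗ 8)) = 17

Expand innermost to outermost. Recall ⊕ takes the minimum of its arguments and ⊗ takes their sum. Working out the expression ((8 ⊕ 10) ⊗ (1 ⊗ 8)) gives 17.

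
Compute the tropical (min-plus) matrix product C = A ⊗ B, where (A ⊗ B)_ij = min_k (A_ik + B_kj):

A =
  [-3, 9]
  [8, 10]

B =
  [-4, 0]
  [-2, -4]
A ⊗ B =
  [-7, -3]
  [4, 6]

Apply the min-plus product entry-by-entry:
  C[0][0] = min over k of (A[0][0] + B[0][0] = -3 + -4 = -7, A[0][1] + B[1][0] = 9 + -2 = 7) = -7 (attained at k = 0)
  C[0][1] = min over k of (A[0][0] + B[0][1] = -3 + 0 = -3, A[0][1] + B[1][1] = 9 + -4 = 5) = -3 (attained at k = 0)
  C[1][0] = min over k of (A[1][0] + B[0][0] = 8 + -4 = 4, A[1][1] + B[1][0] = 10 + -2 = 8) = 4 (attained at k = 0)
  C[1][1] = min over k of (A[1][0] + B[0][1] = 8 + 0 = 8, A[1][1] + B[1][1] = 10 + -4 = 6) = 6 (attained at k = 1)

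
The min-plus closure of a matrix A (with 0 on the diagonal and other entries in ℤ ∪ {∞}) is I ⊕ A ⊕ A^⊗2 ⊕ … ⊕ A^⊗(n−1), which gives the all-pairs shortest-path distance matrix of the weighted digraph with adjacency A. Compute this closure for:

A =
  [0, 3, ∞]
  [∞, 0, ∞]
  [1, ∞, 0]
Closure =
  [0, 3, ∞]
  [∞, 0, ∞]
  [1, 4, 0]

This is the Floyd-Warshall all-pairs shortest-path computation. For each intermediate vertex k = 0, 1, …, 2, update dist[i][j] ← min(dist[i][j], dist[i][k] + dist[k][j]). The final matrix gives, for each (i, j), the minimum total weight of any directed path from i to j (possibly empty when i = j).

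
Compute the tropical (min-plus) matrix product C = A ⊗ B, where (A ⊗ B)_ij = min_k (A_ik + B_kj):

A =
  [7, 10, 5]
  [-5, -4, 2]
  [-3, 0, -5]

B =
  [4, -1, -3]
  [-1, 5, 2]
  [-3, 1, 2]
A ⊗ B =
  [2, 6, 4]
  [-5, -6, -8]
  [-8, -4, -6]

Apply the min-plus product entry-by-entry:
  C[0][0] = min over k of (A[0][0] + B[0][0] = 7 + 4 = 11, A[0][1] + B[1][0] = 10 + -1 = 9, A[0][2] + B[2][0] = 5 + -3 = 2) = 2 (attained at k = 2)
  C[0][1] = min over k of (A[0][0] + B[0][1] = 7 + -1 = 6, A[0][1] + B[1][1] = 10 + 5 = 15, A[0][2] + B[2][1] = 5 + 1 = 6) = 6 (attained at k = 0)
  C[0][2] = min over k of (A[0][0] + B[0][2] = 7 + -3 = 4, A[0][1] + B[1][2] = 10 + 2 = 12, A[0][2] + B[2][2] = 5 + 2 = 7) = 4 (attained at k = 0)
  C[1][0] = min over k of (A[1][0] + B[0][0] = -5 + 4 = -1, A[1][1] + B[1][0] = -4 + -1 = -5, A[1][2] + B[2][0] = 2 + -3 = -1) = -5 (attained at k = 1)
  C[1][1] = min over k of (A[1][0] + B[0][1] = -5 + -1 = -6, A[1][1] + B[1][1] = -4 + 5 = 1, A[1][2] + B[2][1] = 2 + 1 = 3) = -6 (attained at k = 0)
  C[1][2] = min over k of (A[1][0] + B[0][2] = -5 + -3 = -8, A[1][1] + B[1][2] = -4 + 2 = -2, A[1][2] + B[2][2] = 2 + 2 = 4) = -8 (attained at k = 0)
  C[2][0] = min over k of (A[2][0] + B[0][0] = -3 + 4 = 1, A[2][1] + B[1][0] = 0 + -1 = -1, A[2][2] + B[2][0] = -5 + -3 = -8) = -8 (attained at k = 2)
  C[2][1] = min over k of (A[2][0] + B[0][1] = -3 + -1 = -4, A[2][1] + B[1][1] = 0 + 5 = 5, A[2][2] + B[2][1] = -5 + 1 = -4) = -4 (attained at k = 0)
  C[2][2] = min over k of (A[2][0] + B[0][2] = -3 + -3 = -6, A[2][1] + B[1][2] = 0 + 2 = 2, A[2][2] + B[2][2] = -5 + 2 = -3) = -6 (attained at k = 0)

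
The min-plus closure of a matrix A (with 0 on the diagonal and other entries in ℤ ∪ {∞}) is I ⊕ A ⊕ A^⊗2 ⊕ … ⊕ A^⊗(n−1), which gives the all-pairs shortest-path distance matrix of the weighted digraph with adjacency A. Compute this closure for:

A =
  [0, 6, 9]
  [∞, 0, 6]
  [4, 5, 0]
Closure =
  [0, 6, 9]
  [10, 0, 6]
  [4, 5, 0]

This is the Floyd-Warshall all-pairs shortest-path computation. For each intermediate vertex k = 0, 1, …, 2, update dist[i][j] ← min(dist[i][j], dist[i][k] + dist[k][j]). The final matrix gives, for each (i, j), the minimum total weight of any directed path from i to j (possibly empty when i = j).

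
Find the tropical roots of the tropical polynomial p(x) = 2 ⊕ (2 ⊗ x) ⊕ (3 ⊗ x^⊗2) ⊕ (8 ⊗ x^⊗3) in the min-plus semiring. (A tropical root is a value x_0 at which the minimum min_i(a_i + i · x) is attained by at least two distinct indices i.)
Roots: {-5, -1, 0}

Each tropical root is a break point of the lower envelope of the lines y = a_i + i · x (there are 4 lines, with slopes 0, 1, ..., 3). Only the lines that attain the minimum somewhere contribute to roots; other lines are dominated. Here the surviving (envelope) indices are i = 3, i = 2, i = 1, i = 0.
Intersections between consecutive envelope lines give the roots: for adjacent envelope indices i < j the intersection is x = (a_i − a_j) / (j − i). Reading off the sorted break points: {-5, -1, 0}.
Verification: at each break x_0, at least two indices attain the minimum of min_i(a_i + i · x_0).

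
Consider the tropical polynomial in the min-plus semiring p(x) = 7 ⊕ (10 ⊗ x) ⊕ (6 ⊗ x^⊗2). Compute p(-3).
p(-3) = 0

A tropical monomial a ⊗ x^⊗i evaluates to a + i · x. Evaluating each term at x = -3:
  Term 0 contributes 7 + 0 · -3 = 7
  Term 1 contributes 10 + 1 · -3 = 7
  Term 2 contributes 6 + 2 · -3 = 0
p(-3) = ⊕ of these = min[7, 7, 0] = 0.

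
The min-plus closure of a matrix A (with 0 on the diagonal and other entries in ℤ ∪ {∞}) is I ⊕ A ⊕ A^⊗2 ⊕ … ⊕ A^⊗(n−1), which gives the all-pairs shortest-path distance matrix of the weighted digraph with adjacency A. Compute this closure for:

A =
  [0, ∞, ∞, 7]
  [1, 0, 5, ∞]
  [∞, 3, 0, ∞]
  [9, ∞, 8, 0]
Closure =
  [0, 18, 15, 7]
  [1, 0, 5, 8]
  [4, 3, 0, 11]
  [9, 11, 8, 0]

This is the Floyd-Warshall all-pairs shortest-path computation. For each intermediate vertex k = 0, 1, …, 3, update dist[i][j] ← min(dist[i][j], dist[i][k] + dist[k][j]). The final matrix gives, for each (i, j), the minimum total weight of any directed path from i to j (possibly empty when i = j).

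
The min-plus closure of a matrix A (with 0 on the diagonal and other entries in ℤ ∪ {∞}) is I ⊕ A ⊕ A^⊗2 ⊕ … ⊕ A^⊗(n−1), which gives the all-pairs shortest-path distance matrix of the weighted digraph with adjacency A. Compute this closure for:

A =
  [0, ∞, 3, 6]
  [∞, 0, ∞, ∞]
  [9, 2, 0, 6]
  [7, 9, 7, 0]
Closure =
  [0, 5, 3, 6]
  [∞, 0, ∞, ∞]
  [9, 2, 0, 6]
  [7, 9, 7, 0]

This is the Floyd-Warshall all-pairs shortest-path computation. For each intermediate vertex k = 0, 1, …, 3, update dist[i][j] ← min(dist[i][j], dist[i][k] + dist[k][j]). The final matrix gives, for each (i, j), the minimum total weight of any directed path from i to j (possibly empty when i = j).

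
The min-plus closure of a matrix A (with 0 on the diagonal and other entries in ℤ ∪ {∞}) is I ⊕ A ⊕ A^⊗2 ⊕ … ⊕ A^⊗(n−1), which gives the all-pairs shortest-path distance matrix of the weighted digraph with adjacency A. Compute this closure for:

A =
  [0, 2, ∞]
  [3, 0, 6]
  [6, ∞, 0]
Closure =
  [0, 2, 8]
  [3, 0, 6]
  [6, 8, 0]

This is the Floyd-Warshall all-pairs shortest-path computation. For each intermediate vertex k = 0, 1, …, 2, update dist[i][j] ← min(dist[i][j], dist[i][k] + dist[k][j]). The final matrix gives, for each (i, j), the minimum total weight of any directed path from i to j (possibly empty when i = j).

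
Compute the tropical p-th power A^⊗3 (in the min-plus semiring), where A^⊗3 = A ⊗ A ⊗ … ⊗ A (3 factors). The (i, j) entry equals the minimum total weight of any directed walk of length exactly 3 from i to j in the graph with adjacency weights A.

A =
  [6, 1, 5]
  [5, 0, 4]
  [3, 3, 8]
A^⊗3 =
  [6, 1, 5]
  [5, 0, 4]
  [8, 3, 7]

Each entry (A^⊗3)_ij equals the minimum over all length-3 walks i = v_0 → v_1 → … → v_3 = j of Σ_t A[v_t][v_{t+1}]. For example, for (i, j) = (0, 2) we minimise over 9 possible intermediate vertex sequences; the minimum is 5, attained along the walk 0 → 1 → 1 → 2.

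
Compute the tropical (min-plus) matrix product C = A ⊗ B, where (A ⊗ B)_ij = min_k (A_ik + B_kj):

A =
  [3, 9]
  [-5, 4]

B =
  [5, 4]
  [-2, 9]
A ⊗ B =
  [7, 7]
  [0, -1]

Apply the min-plus product entry-by-entry:
  C[0][0] = min over k of (A[0][0] + B[0][0] = 3 + 5 = 8, A[0][1] + B[1][0] = 9 + -2 = 7) = 7 (attained at k = 1)
  C[0][1] = min over k of (A[0][0] + B[0][1] = 3 + 4 = 7, A[0][1] + B[1][1] = 9 + 9 = 18) = 7 (attained at k = 0)
  C[1][0] = min over k of (A[1][0] + B[0][0] = -5 + 5 = 0, A[1][1] + B[1][0] = 4 + -2 = 2) = 0 (attained at k = 0)
  C[1][1] = min over k of (A[1][0] + B[0][1] = -5 + 4 = -1, A[1][1] + B[1][1] = 4 + 9 = 13) = -1 (attained at k = 0)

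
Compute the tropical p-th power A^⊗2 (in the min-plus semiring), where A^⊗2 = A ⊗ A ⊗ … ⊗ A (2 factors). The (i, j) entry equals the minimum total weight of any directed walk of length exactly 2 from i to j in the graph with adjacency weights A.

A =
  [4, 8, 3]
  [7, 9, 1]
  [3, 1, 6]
A^⊗2 =
  [6, 4, 7]
  [4, 2, 7]
  [7, 7, 2]

Each entry (A^⊗2)_ij equals the minimum over all length-2 walks i = v_0 → v_1 → … → v_2 = j of Σ_t A[v_t][v_{t+1}]. For example, for (i, j) = (0, 2) we minimise over 3 possible intermediate vertex sequences; the minimum is 7, attained along the walk 0 → 0 → 2.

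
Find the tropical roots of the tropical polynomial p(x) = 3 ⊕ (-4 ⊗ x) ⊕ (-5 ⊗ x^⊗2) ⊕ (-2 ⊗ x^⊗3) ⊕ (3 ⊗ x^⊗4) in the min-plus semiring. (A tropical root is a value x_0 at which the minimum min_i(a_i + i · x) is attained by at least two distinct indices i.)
Roots: {-5, -3, 1, 7}

Each tropical root is a break point of the lower envelope of the lines y = a_i + i · x (there are 5 lines, with slopes 0, 1, ..., 4). Only the lines that attain the minimum somewhere contribute to roots; other lines are dominated. Here the surviving (envelope) indices are i = 4, i = 3, i = 2, i = 1, i = 0.
Intersections between consecutive envelope lines give the roots: for adjacent envelope indices i < j the intersection is x = (a_i − a_j) / (j − i). Reading off the sorted break points: {-5, -3, 1, 7}.
Verification: at each break x_0, at least two indices attain the minimum of min_i(a_i + i · x_0).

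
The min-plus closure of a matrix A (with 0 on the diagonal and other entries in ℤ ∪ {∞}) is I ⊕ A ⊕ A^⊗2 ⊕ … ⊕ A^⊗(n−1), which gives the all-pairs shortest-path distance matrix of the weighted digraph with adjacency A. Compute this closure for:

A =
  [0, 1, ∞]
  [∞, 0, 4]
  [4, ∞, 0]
Closure =
  [0, 1, 5]
  [8, 0, 4]
  [4, 5, 0]

This is the Floyd-Warshall all-pairs shortest-path computation. For each intermediate vertex k = 0, 1, …, 2, update dist[i][j] ← min(dist[i][j], dist[i][k] + dist[k][j]). The final matrix gives, for each (i, j), the minimum total weight of any directed path from i to j (possibly empty when i = j).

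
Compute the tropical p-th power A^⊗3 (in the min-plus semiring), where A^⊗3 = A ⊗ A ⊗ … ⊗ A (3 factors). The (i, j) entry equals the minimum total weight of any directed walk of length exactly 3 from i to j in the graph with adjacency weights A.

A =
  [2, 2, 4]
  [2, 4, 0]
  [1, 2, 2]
A^⊗3 =
  [3, 4, 4]
  [3, 3, 2]
  [3, 4, 3]

Each entry (A^⊗3)_ij equals the minimum over all length-3 walks i = v_0 → v_1 → … → v_3 = j of Σ_t A[v_t][v_{t+1}]. For example, for (i, j) = (0, 2) we minimise over 9 possible intermediate vertex sequences; the minimum is 4, attained along the walk 0 → 0 → 1 → 2.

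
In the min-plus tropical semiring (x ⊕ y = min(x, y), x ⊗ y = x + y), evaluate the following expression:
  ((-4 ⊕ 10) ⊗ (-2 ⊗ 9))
((-4 ⊕ 10) ⊗ (-2 ⊗ 9)) = 3

Expand innermost to outermost. Recall ⊕ takes the minimum of its arguments and ⊗ takes their sum. Working out the expression ((-4 ⊕ 10) ⊗ (-2 ⊗ 9)) gives 3.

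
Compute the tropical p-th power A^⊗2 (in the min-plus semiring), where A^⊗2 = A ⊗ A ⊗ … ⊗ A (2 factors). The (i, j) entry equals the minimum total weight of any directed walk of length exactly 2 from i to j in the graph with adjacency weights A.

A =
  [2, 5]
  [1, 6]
A^⊗2 =
  [4, 7]
  [3, 6]

Each entry (A^⊗2)_ij equals the minimum over all length-2 walks i = v_0 → v_1 → … → v_2 = j of Σ_t A[v_t][v_{t+1}]. For example, for (i, j) = (0, 1) we minimise over 2 possible intermediate vertex sequences; the minimum is 7, attained along the walk 0 → 0 → 1.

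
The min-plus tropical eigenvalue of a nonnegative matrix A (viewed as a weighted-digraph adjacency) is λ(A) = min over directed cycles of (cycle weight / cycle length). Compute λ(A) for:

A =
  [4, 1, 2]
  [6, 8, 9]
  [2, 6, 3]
λ(A) = 2

Enumerate directed cycles and compute their means (weight / length). Sample:
  cycle 0 → 0: weight = 4, length = 1, mean = 4/1 ≈ 4.000
  cycle 1 → 1: weight = 8, length = 1, mean = 8/1 ≈ 8.000
  cycle 2 → 2: weight = 3, length = 1, mean = 3/1 ≈ 3.000
  cycle 0 → 1 → 0: weight = 7, length = 2, mean = 7/2 ≈ 3.500
  cycle 0 → 2 → 0: weight = 4, length = 2, mean = 4/2 ≈ 2.000
  cycle 1 → 0 → 1: weight = 7, length = 2, mean = 7/2 ≈ 3.500
Minimum mean = 2.000, attained e.g. along the cycle 0 → 2 → 0 with weight 4 and length 2. So λ(A) = 4/2 = 2.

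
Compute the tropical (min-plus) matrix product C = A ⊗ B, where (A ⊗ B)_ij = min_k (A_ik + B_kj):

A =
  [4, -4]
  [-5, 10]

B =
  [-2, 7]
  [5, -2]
A ⊗ B =
  [1, -6]
  [-7, 2]

Apply the min-plus product entry-by-entry:
  C[0][0] = min over k of (A[0][0] + B[0][0] = 4 + -2 = 2, A[0][1] + B[1][0] = -4 + 5 = 1) = 1 (attained at k = 1)
  C[0][1] = min over k of (A[0][0] + B[0][1] = 4 + 7 = 11, A[0][1] + B[1][1] = -4 + -2 = -6) = -6 (attained at k = 1)
  C[1][0] = min over k of (A[1][0] + B[0][0] = -5 + -2 = -7, A[1][1] + B[1][0] = 10 + 5 = 15) = -7 (attained at k = 0)
  C[1][1] = min over k of (A[1][0] + B[0][1] = -5 + 7 = 2, A[1][1] + B[1][1] = 10 + -2 = 8) = 2 (attained at k = 0)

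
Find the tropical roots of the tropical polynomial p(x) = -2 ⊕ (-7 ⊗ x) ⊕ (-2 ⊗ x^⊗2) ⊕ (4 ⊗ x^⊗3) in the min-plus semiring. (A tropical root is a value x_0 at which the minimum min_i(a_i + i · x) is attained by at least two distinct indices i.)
Roots: {-6, -5, 5}

Each tropical root is a break point of the lower envelope of the lines y = a_i + i · x (there are 4 lines, with slopes 0, 1, ..., 3). Only the lines that attain the minimum somewhere contribute to roots; other lines are dominated. Here the surviving (envelope) indices are i = 3, i = 2, i = 1, i = 0.
Intersections between consecutive envelope lines give the roots: for adjacent envelope indices i < j the intersection is x = (a_i − a_j) / (j − i). Reading off the sorted break points: {-6, -5, 5}.
Verification: at each break x_0, at least two indices attain the minimum of min_i(a_i + i · x_0).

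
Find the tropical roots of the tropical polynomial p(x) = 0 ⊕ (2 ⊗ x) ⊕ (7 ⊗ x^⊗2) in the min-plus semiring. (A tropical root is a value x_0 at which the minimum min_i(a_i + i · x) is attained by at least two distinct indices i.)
Roots: {-5, -2}

Each tropical root is a break point of the lower envelope of the lines y = a_i + i · x (there are 3 lines, with slopes 0, 1, ..., 2). Only the lines that attain the minimum somewhere contribute to roots; other lines are dominated. Here the surviving (envelope) indices are i = 2, i = 1, i = 0.
Intersections between consecutive envelope lines give the roots: for adjacent envelope indices i < j the intersection is x = (a_i − a_j) / (j − i). Reading off the sorted break points: {-5, -2}.
Verification: at each break x_0, at least two indices attain the minimum of min_i(a_i + i · x_0).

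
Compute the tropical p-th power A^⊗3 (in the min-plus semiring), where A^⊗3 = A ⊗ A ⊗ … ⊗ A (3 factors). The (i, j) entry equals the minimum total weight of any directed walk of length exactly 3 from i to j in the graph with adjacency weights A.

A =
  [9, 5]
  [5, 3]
A^⊗3 =
  [13, 11]
  [11, 9]

Each entry (A^⊗3)_ij equals the minimum over all length-3 walks i = v_0 → v_1 → … → v_3 = j of Σ_t A[v_t][v_{t+1}]. For example, for (i, j) = (0, 1) we minimise over 4 possible intermediate vertex sequences; the minimum is 11, attained along the walk 0 → 1 → 1 → 1.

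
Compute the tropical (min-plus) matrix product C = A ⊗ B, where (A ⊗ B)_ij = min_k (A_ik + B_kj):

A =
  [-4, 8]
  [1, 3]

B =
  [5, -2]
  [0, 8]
A ⊗ B =
  [1, -6]
  [3, -1]

Apply the min-plus product entry-by-entry:
  C[0][0] = min over k of (A[0][0] + B[0][0] = -4 + 5 = 1, A[0][1] + B[1][0] = 8 + 0 = 8) = 1 (attained at k = 0)
  C[0][1] = min over k of (A[0][0] + B[0][1] = -4 + -2 = -6, A[0][1] + B[1][1] = 8 + 8 = 16) = -6 (attained at k = 0)
  C[1][0] = min over k of (A[1][0] + B[0][0] = 1 + 5 = 6, A[1][1] + B[1][0] = 3 + 0 = 3) = 3 (attained at k = 1)
  C[1][1] = min over k of (A[1][0] + B[0][1] = 1 + -2 = -1, A[1][1] + B[1][1] = 3 + 8 = 11) = -1 (attained at k = 0)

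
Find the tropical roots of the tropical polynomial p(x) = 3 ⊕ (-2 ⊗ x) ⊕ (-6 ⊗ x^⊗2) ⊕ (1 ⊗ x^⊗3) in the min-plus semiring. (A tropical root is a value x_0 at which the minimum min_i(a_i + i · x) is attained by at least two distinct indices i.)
Roots: {-7, 4, 5}

Each tropical root is a break point of the lower envelope of the lines y = a_i + i · x (there are 4 lines, with slopes 0, 1, ..., 3). Only the lines that attain the minimum somewhere contribute to roots; other lines are dominated. Here the surviving (envelope) indices are i = 3, i = 2, i = 1, i = 0.
Intersections between consecutive envelope lines give the roots: for adjacent envelope indices i < j the intersection is x = (a_i − a_j) / (j − i). Reading off the sorted break points: {-7, 4, 5}.
Verification: at each break x_0, at least two indices attain the minimum of min_i(a_i + i · x_0).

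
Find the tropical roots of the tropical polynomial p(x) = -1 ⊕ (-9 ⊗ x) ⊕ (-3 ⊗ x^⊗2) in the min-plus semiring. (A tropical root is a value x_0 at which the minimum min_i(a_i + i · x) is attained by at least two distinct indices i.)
Roots: {-6, 8}

Each tropical root is a break point of the lower envelope of the lines y = a_i + i · x (there are 3 lines, with slopes 0, 1, ..., 2). Only the lines that attain the minimum somewhere contribute to roots; other lines are dominated. Here the surviving (envelope) indices are i = 2, i = 1, i = 0.
Intersections between consecutive envelope lines give the roots: for adjacent envelope indices i < j the intersection is x = (a_i − a_j) / (j − i). Reading off the sorted break points: {-6, 8}.
Verification: at each break x_0, at least two indices attain the minimum of min_i(a_i + i · x_0).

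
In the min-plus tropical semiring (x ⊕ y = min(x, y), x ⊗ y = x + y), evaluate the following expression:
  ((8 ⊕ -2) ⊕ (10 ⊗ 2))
((8 ⊕ -2) ⊕ (10 ⊗ 2)) = -2

Expand innermost to outermost. Recall ⊕ takes the minimum of its arguments and ⊗ takes their sum. Working out the expression ((8 ⊕ -2) ⊕ (10 ⊗ 2)) gives -2.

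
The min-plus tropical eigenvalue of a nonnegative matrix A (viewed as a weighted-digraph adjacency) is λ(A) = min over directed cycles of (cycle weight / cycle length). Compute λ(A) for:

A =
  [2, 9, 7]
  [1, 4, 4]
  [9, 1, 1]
λ(A) = 1

Enumerate directed cycles and compute their means (weight / length). Sample:
  cycle 0 → 0: weight = 2, length = 1, mean = 2/1 ≈ 2.000
  cycle 1 → 1: weight = 4, length = 1, mean = 4/1 ≈ 4.000
  cycle 2 → 2: weight = 1, length = 1, mean = 1/1 ≈ 1.000
  cycle 0 → 1 → 0: weight = 10, length = 2, mean = 10/2 ≈ 5.000
  cycle 0 → 2 → 0: weight = 16, length = 2, mean = 16/2 ≈ 8.000
  cycle 1 → 0 → 1: weight = 10, length = 2, mean = 10/2 ≈ 5.000
Minimum mean = 1.000, attained e.g. along the cycle 2 → 2 with weight 1 and length 1. So λ(A) = 1/1 = 1.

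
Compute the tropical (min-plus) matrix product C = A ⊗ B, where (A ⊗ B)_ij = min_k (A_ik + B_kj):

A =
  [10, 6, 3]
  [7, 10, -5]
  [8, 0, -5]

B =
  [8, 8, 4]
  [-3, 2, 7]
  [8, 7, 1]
A ⊗ B =
  [3, 8, 4]
  [3, 2, -4]
  [-3, 2, -4]

Apply the min-plus product entry-by-entry:
  C[0][0] = min over k of (A[0][0] + B[0][0] = 10 + 8 = 18, A[0][1] + B[1][0] = 6 + -3 = 3, A[0][2] + B[2][0] = 3 + 8 = 11) = 3 (attained at k = 1)
  C[0][1] = min over k of (A[0][0] + B[0][1] = 10 + 8 = 18, A[0][1] + B[1][1] = 6 + 2 = 8, A[0][2] + B[2][1] = 3 + 7 = 10) = 8 (attained at k = 1)
  C[0][2] = min over k of (A[0][0] + B[0][2] = 10 + 4 = 14, A[0][1] + B[1][2] = 6 + 7 = 13, A[0][2] + B[2][2] = 3 + 1 = 4) = 4 (attained at k = 2)
  C[1][0] = min over k of (A[1][0] + B[0][0] = 7 + 8 = 15, A[1][1] + B[1][0] = 10 + -3 = 7, A[1][2] + B[2][0] = -5 + 8 = 3) = 3 (attained at k = 2)
  C[1][1] = min over k of (A[1][0] + B[0][1] = 7 + 8 = 15, A[1][1] + B[1][1] = 10 + 2 = 12, A[1][2] + B[2][1] = -5 + 7 = 2) = 2 (attained at k = 2)
  C[1][2] = min over k of (A[1][0] + B[0][2] = 7 + 4 = 11, A[1][1] + B[1][2] = 10 + 7 = 17, A[1][2] + B[2][2] = -5 + 1 = -4) = -4 (attained at k = 2)
  C[2][0] = min over k of (A[2][0] + B[0][0] = 8 + 8 = 16, A[2][1] + B[1][0] = 0 + -3 = -3, A[2][2] + B[2][0] = -5 + 8 = 3) = -3 (attained at k = 1)
  C[2][1] = min over k of (A[2][0] + B[0][1] = 8 + 8 = 16, A[2][1] + B[1][1] = 0 + 2 = 2, A[2][2] + B[2][1] = -5 + 7 = 2) = 2 (attained at k = 1)
  C[2][2] = min over k of (A[2][0] + B[0][2] = 8 + 4 = 12, A[2][1] + B[1][2] = 0 + 7 = 7, A[2][2] + B[2][2] = -5 + 1 = -4) = -4 (attained at k = 2)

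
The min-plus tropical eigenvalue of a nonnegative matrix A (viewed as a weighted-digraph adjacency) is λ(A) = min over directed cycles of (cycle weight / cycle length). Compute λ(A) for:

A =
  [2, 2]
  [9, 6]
λ(A) = 2

Enumerate directed cycles and compute their means (weight / length). Sample:
  cycle 0 → 0: weight = 2, length = 1, mean = 2/1 ≈ 2.000
  cycle 1 → 1: weight = 6, length = 1, mean = 6/1 ≈ 6.000
  cycle 0 → 1 → 0: weight = 11, length = 2, mean = 11/2 ≈ 5.500
  cycle 1 → 0 → 1: weight = 11, length = 2, mean = 11/2 ≈ 5.500
Minimum mean = 2.000, attained e.g. along the cycle 0 → 0 with weight 2 and length 1. So λ(A) = 2/1 = 2.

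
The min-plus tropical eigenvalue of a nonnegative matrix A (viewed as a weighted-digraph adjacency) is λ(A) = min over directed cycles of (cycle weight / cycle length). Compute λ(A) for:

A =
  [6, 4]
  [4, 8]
λ(A) = 4

Enumerate directed cycles and compute their means (weight / length). Sample:
  cycle 0 → 0: weight = 6, length = 1, mean = 6/1 ≈ 6.000
  cycle 1 → 1: weight = 8, length = 1, mean = 8/1 ≈ 8.000
  cycle 0 → 1 → 0: weight = 8, length = 2, mean = 8/2 ≈ 4.000
  cycle 1 → 0 → 1: weight = 8, length = 2, mean = 8/2 ≈ 4.000
Minimum mean = 4.000, attained e.g. along the cycle 0 → 1 → 0 with weight 8 and length 2. So λ(A) = 8/2 = 4.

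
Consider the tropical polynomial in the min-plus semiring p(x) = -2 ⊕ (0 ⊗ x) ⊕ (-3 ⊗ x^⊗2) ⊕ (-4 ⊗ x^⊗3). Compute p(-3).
p(-3) = -13

A tropical monomial a ⊗ x^⊗i evaluates to a + i · x. Evaluating each term at x = -3:
  Term 0 contributes -2 + 0 · -3 = -2
  Term 1 contributes 0 + 1 · -3 = -3
  Term 2 contributes -3 + 2 · -3 = -9
  Term 3 contributes -4 + 3 · -3 = -13
p(-3) = ⊕ of these = min[-2, -3, -9, -13] = -13.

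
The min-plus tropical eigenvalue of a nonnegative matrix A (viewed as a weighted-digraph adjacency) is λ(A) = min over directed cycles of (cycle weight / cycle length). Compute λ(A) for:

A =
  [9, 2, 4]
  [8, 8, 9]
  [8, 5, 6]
λ(A) = 5

Enumerate directed cycles and compute their means (weight / length). Sample:
  cycle 0 → 0: weight = 9, length = 1, mean = 9/1 ≈ 9.000
  cycle 1 → 1: weight = 8, length = 1, mean = 8/1 ≈ 8.000
  cycle 2 → 2: weight = 6, length = 1, mean = 6/1 ≈ 6.000
  cycle 0 → 1 → 0: weight = 10, length = 2, mean = 10/2 ≈ 5.000
  cycle 0 → 2 → 0: weight = 12, length = 2, mean = 12/2 ≈ 6.000
  cycle 1 → 0 → 1: weight = 10, length = 2, mean = 10/2 ≈ 5.000
Minimum mean = 5.000, attained e.g. along the cycle 0 → 1 → 0 with weight 10 and length 2. So λ(A) = 10/2 = 5.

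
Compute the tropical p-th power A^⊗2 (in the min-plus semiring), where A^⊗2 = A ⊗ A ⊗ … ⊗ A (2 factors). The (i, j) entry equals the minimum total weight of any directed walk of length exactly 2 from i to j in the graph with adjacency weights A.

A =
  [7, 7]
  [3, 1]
A^⊗2 =
  [10, 8]
  [4, 2]

Each entry (A^⊗2)_ij equals the minimum over all length-2 walks i = v_0 → v_1 → … → v_2 = j of Σ_t A[v_t][v_{t+1}]. For example, for (i, j) = (0, 1) we minimise over 2 possible intermediate vertex sequences; the minimum is 8, attained along the walk 0 → 1 → 1.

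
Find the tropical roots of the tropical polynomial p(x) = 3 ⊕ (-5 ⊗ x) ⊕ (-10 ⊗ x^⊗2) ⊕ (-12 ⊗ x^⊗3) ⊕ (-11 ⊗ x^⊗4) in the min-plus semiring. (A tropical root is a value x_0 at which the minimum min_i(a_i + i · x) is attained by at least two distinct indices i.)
Roots: {-1, 2, 5, 8}

Each tropical root is a break point of the lower envelope of the lines y = a_i + i · x (there are 5 lines, with slopes 0, 1, ..., 4). Only the lines that attain the minimum somewhere contribute to roots; other lines are dominated. Here the surviving (envelope) indices are i = 4, i = 3, i = 2, i = 1, i = 0.
Intersections between consecutive envelope lines give the roots: for adjacent envelope indices i < j the intersection is x = (a_i − a_j) / (j − i). Reading off the sorted break points: {-1, 2, 5, 8}.
Verification: at each break x_0, at least two indices attain the minimum of min_i(a_i + i · x_0).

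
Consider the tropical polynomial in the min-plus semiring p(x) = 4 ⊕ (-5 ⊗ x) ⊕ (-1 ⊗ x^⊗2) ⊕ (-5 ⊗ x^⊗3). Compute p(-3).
p(-3) = -14

A tropical monomial a ⊗ x^⊗i evaluates to a + i · x. Evaluating each term at x = -3:
  Term 0 contributes 4 + 0 · -3 = 4
  Term 1 contributes -5 + 1 · -3 = -8
  Term 2 contributes -1 + 2 · -3 = -7
  Term 3 contributes -5 + 3 · -3 = -14
p(-3) = ⊕ of these = min[4, -8, -7, -14] = -14.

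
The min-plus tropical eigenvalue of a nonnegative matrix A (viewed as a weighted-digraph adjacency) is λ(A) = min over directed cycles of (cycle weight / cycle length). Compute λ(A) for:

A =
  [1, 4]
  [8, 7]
λ(A) = 1

Enumerate directed cycles and compute their means (weight / length). Sample:
  cycle 0 → 0: weight = 1, length = 1, mean = 1/1 ≈ 1.000
  cycle 1 → 1: weight = 7, length = 1, mean = 7/1 ≈ 7.000
  cycle 0 → 1 → 0: weight = 12, length = 2, mean = 12/2 ≈ 6.000
  cycle 1 → 0 → 1: weight = 12, length = 2, mean = 12/2 ≈ 6.000
Minimum mean = 1.000, attained e.g. along the cycle 0 → 0 with weight 1 and length 1. So λ(A) = 1/1 = 1.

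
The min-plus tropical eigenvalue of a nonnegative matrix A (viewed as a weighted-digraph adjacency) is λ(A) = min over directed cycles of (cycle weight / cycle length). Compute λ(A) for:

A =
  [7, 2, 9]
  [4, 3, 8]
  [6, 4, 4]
λ(A) = 3

Enumerate directed cycles and compute their means (weight / length). Sample:
  cycle 0 → 0: weight = 7, length = 1, mean = 7/1 ≈ 7.000
  cycle 1 → 1: weight = 3, length = 1, mean = 3/1 ≈ 3.000
  cycle 2 → 2: weight = 4, length = 1, mean = 4/1 ≈ 4.000
  cycle 0 → 1 → 0: weight = 6, length = 2, mean = 6/2 ≈ 3.000
  cycle 0 → 2 → 0: weight = 15, length = 2, mean = 15/2 ≈ 7.500
  cycle 1 → 0 → 1: weight = 6, length = 2, mean = 6/2 ≈ 3.000
Minimum mean = 3.000, attained e.g. along the cycle 1 → 1 with weight 3 and length 1. So λ(A) = 3/1 = 3.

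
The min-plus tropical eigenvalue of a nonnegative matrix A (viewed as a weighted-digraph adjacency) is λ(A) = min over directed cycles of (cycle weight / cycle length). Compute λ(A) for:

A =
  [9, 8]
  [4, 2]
λ(A) = 2

Enumerate directed cycles and compute their means (weight / length). Sample:
  cycle 0 → 0: weight = 9, length = 1, mean = 9/1 ≈ 9.000
  cycle 1 → 1: weight = 2, length = 1, mean = 2/1 ≈ 2.000
  cycle 0 → 1 → 0: weight = 12, length = 2, mean = 12/2 ≈ 6.000
  cycle 1 → 0 → 1: weight = 12, length = 2, mean = 12/2 ≈ 6.000
Minimum mean = 2.000, attained e.g. along the cycle 1 → 1 with weight 2 and length 1. So λ(A) = 2/1 = 2.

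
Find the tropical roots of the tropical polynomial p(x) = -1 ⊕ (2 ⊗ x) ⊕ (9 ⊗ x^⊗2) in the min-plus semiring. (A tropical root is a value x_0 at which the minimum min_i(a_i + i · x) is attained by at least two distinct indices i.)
Roots: {-7, -3}

Each tropical root is a break point of the lower envelope of the lines y = a_i + i · x (there are 3 lines, with slopes 0, 1, ..., 2). Only the lines that attain the minimum somewhere contribute to roots; other lines are dominated. Here the surviving (envelope) indices are i = 2, i = 1, i = 0.
Intersections between consecutive envelope lines give the roots: for adjacent envelope indices i < j the intersection is x = (a_i − a_j) / (j − i). Reading off the sorted break points: {-7, -3}.
Verification: at each break x_0, at least two indices attain the minimum of min_i(a_i + i · x_0).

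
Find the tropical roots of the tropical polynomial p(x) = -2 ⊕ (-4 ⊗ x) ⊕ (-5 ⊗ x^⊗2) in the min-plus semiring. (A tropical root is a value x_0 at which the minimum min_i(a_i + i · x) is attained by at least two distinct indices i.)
Roots: {1, 2}

Each tropical root is a break point of the lower envelope of the lines y = a_i + i · x (there are 3 lines, with slopes 0, 1, ..., 2). Only the lines that attain the minimum somewhere contribute to roots; other lines are dominated. Here the surviving (envelope) indices are i = 2, i = 1, i = 0.
Intersections between consecutive envelope lines give the roots: for adjacent envelope indices i < j the intersection is x = (a_i − a_j) / (j − i). Reading off the sorted break points: {1, 2}.
Verification: at each break x_0, at least two indices attain the minimum of min_i(a_i + i · x_0).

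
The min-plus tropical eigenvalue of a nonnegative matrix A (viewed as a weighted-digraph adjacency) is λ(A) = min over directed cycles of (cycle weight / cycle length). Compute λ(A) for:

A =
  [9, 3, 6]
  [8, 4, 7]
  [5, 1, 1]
λ(A) = 1

Enumerate directed cycles and compute their means (weight / length). Sample:
  cycle 0 → 0: weight = 9, length = 1, mean = 9/1 ≈ 9.000
  cycle 1 → 1: weight = 4, length = 1, mean = 4/1 ≈ 4.000
  cycle 2 → 2: weight = 1, length = 1, mean = 1/1 ≈ 1.000
  cycle 0 → 1 → 0: weight = 11, length = 2, mean = 11/2 ≈ 5.500
  cycle 0 → 2 → 0: weight = 11, length = 2, mean = 11/2 ≈ 5.500
  cycle 1 → 0 → 1: weight = 11, length = 2, mean = 11/2 ≈ 5.500
Minimum mean = 1.000, attained e.g. along the cycle 2 → 2 with weight 1 and length 1. So λ(A) = 1/1 = 1.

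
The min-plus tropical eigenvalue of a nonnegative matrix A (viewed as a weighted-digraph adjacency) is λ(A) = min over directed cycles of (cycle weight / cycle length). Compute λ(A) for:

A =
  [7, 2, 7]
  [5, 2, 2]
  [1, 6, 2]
λ(A) = 5/3

Enumerate directed cycles and compute their means (weight / length). Sample:
  cycle 0 → 0: weight = 7, length = 1, mean = 7/1 ≈ 7.000
  cycle 1 → 1: weight = 2, length = 1, mean = 2/1 ≈ 2.000
  cycle 2 → 2: weight = 2, length = 1, mean = 2/1 ≈ 2.000
  cycle 0 → 1 → 0: weight = 7, length = 2, mean = 7/2 ≈ 3.500
  cycle 0 → 2 → 0: weight = 8, length = 2, mean = 8/2 ≈ 4.000
  cycle 1 → 0 → 1: weight = 7, length = 2, mean = 7/2 ≈ 3.500
Minimum mean = 1.667, attained e.g. along the cycle 0 → 1 → 2 → 0 with weight 5 and length 3. So λ(A) = 5/3 = 5/3.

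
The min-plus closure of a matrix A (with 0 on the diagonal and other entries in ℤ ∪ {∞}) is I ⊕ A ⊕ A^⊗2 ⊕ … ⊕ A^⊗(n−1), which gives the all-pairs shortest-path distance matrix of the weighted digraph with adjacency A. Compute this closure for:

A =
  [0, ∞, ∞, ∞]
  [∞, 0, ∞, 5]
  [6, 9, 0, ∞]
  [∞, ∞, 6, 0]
Closure =
  [0, ∞, ∞, ∞]
  [17, 0, 11, 5]
  [6, 9, 0, 14]
  [12, 15, 6, 0]

This is the Floyd-Warshall all-pairs shortest-path computation. For each intermediate vertex k = 0, 1, …, 3, update dist[i][j] ← min(dist[i][j], dist[i][k] + dist[k][j]). The final matrix gives, for each (i, j), the minimum total weight of any directed path from i to j (possibly empty when i = j).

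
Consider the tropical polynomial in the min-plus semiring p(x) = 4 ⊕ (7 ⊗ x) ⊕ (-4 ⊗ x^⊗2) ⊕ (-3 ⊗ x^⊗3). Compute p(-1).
p(-1) = -6

A tropical monomial a ⊗ x^⊗i evaluates to a + i · x. Evaluating each term at x = -1:
  Term 0 contributes 4 + 0 · -1 = 4
  Term 1 contributes 7 + 1 · -1 = 6
  Term 2 contributes -4 + 2 · -1 = -6
  Term 3 contributes -3 + 3 · -1 = -6
p(-1) = ⊕ of these = min[4, 6, -6, -6] = -6.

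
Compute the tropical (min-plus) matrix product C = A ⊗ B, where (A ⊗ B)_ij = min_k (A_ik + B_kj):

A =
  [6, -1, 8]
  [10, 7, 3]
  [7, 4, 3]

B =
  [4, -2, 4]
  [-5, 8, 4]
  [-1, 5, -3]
A ⊗ B =
  [-6, 4, 3]
  [2, 8, 0]
  [-1, 5, 0]

Apply the min-plus product entry-by-entry:
  C[0][0] = min over k of (A[0][0] + B[0][0] = 6 + 4 = 10, A[0][1] + B[1][0] = -1 + -5 = -6, A[0][2] + B[2][0] = 8 + -1 = 7) = -6 (attained at k = 1)
  C[0][1] = min over k of (A[0][0] + B[0][1] = 6 + -2 = 4, A[0][1] + B[1][1] = -1 + 8 = 7, A[0][2] + B[2][1] = 8 + 5 = 13) = 4 (attained at k = 0)
  C[0][2] = min over k of (A[0][0] + B[0][2] = 6 + 4 = 10, A[0][1] + B[1][2] = -1 + 4 = 3, A[0][2] + B[2][2] = 8 + -3 = 5) = 3 (attained at k = 1)
  C[1][0] = min over k of (A[1][0] + B[0][0] = 10 + 4 = 14, A[1][1] + B[1][0] = 7 + -5 = 2, A[1][2] + B[2][0] = 3 + -1 = 2) = 2 (attained at k = 1)
  C[1][1] = min over k of (A[1][0] + B[0][1] = 10 + -2 = 8, A[1][1] + B[1][1] = 7 + 8 = 15, A[1][2] + B[2][1] = 3 + 5 = 8) = 8 (attained at k = 0)
  C[1][2] = min over k of (A[1][0] + B[0][2] = 10 + 4 = 14, A[1][1] + B[1][2] = 7 + 4 = 11, A[1][2] + B[2][2] = 3 + -3 = 0) = 0 (attained at k = 2)
  C[2][0] = min over k of (A[2][0] + B[0][0] = 7 + 4 = 11, A[2][1] + B[1][0] = 4 + -5 = -1, A[2][2] + B[2][0] = 3 + -1 = 2) = -1 (attained at k = 1)
  C[2][1] = min over k of (A[2][0] + B[0][1] = 7 + -2 = 5, A[2][1] + B[1][1] = 4 + 8 = 12, A[2][2] + B[2][1] = 3 + 5 = 8) = 5 (attained at k = 0)
  C[2][2] = min over k of (A[2][0] + B[0][2] = 7 + 4 = 11, A[2][1] + B[1][2] = 4 + 4 = 8, A[2][2] + B[2][2] = 3 + -3 = 0) = 0 (attained at k = 2)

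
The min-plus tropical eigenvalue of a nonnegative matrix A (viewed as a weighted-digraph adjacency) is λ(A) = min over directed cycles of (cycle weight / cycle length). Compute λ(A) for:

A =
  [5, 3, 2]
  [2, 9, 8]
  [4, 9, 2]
λ(A) = 2

Enumerate directed cycles and compute their means (weight / length). Sample:
  cycle 0 → 0: weight = 5, length = 1, mean = 5/1 ≈ 5.000
  cycle 1 → 1: weight = 9, length = 1, mean = 9/1 ≈ 9.000
  cycle 2 → 2: weight = 2, length = 1, mean = 2/1 ≈ 2.000
  cycle 0 → 1 → 0: weight = 5, length = 2, mean = 5/2 ≈ 2.500
  cycle 0 → 2 → 0: weight = 6, length = 2, mean = 6/2 ≈ 3.000
  cycle 1 → 0 → 1: weight = 5, length = 2, mean = 5/2 ≈ 2.500
Minimum mean = 2.000, attained e.g. along the cycle 2 → 2 with weight 2 and length 1. So λ(A) = 2/1 = 2.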